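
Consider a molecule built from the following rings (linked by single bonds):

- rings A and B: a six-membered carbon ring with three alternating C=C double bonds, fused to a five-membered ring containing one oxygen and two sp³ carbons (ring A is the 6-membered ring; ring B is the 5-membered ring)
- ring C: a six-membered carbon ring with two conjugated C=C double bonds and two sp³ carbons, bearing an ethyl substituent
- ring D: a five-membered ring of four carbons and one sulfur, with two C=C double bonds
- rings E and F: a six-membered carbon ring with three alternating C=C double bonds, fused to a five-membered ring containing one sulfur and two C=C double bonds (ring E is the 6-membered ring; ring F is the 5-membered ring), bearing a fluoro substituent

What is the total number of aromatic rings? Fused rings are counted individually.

Ring A has a continuous p-orbital overlap around the ring; 3 ring double bonds give 6 π electrons. Since 6 = 4n+2 (n=1), ring A is aromatic (benzene ring).
Ring B has two sp³ carbons, so it is not fully conjugated — not aromatic (oxolane ring).
Ring C has two sp³ carbons, so it is not fully conjugated — not aromatic (1,3-cyclohexadiene).
Ring D has a continuous p-orbital overlap around the ring; 2 ring double bonds (4 π electrons) plus a heteroatom lone pair (2) give 6 π electrons. 6 = 4(1)+2, so ring D is aromatic (thiophene).
Rings E and F form a fused bicyclic system (with one sulfur) with 9 sp² atoms and 10 π electrons from ring double bonds plus a heteroatom lone pair. 10 = 4(2)+2, so the system is aromatic and both rings count as aromatic (benzothiophene).
Aromatic: A, D, E, F. Total: 4.

4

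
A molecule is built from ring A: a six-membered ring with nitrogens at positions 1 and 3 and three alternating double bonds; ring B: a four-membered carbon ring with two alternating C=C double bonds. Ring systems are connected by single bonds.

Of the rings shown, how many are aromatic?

1

Ring A has a continuous p-orbital overlap around the ring; 3 ring double bonds give 6 π electrons. 6 = 4(1)+2, so ring A is aromatic (pyrimidine).
Ring B has only sp² ring atoms; a planar conformation would have a fully conjugated π system of 4 electrons. But 4 = 4(1), which is 4n not 4n+2, so ring B is not aromatic (cyclobutadiene) — cyclobutadiene is antiaromatic and distorts to a rectangle.
Aromatic: A. Total: 1.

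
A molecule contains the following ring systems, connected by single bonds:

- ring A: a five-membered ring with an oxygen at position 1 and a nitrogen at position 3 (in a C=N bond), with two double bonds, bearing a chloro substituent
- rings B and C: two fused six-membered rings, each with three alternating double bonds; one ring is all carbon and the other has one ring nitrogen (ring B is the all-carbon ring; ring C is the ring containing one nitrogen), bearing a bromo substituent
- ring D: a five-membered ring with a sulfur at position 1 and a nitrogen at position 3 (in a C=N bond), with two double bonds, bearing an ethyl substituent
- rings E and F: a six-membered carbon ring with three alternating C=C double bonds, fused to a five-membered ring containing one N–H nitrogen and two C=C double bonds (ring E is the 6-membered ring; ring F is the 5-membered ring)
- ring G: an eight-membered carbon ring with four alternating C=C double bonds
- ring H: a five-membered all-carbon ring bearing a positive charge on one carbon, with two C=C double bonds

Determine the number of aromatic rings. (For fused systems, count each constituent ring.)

6

Ring A is planar and fully conjugated; 2 ring double bonds (4 π electrons) plus a heteroatom lone pair (2) give 6 π electrons. That satisfies 4n+2 with n=1, so ring A is aromatic (oxazole).
Rings B and C form a fused bicyclic system (with one nitrogen) with 10 sp² atoms and 10 π electrons from ring double bonds. 10 = 4(2)+2, so the system is aromatic and both rings count as aromatic (quinoline).
Ring D is planar and fully conjugated; 2 ring double bonds (4 π electrons) plus a heteroatom lone pair (2) give 6 π electrons. 6 = 4(1)+2, so ring D is aromatic (thiazole).
Rings E and F form a fused bicyclic system (with one N–H) with 9 sp² atoms and 10 π electrons from ring double bonds plus a heteroatom lone pair. 10 = 4(2)+2, so the system is aromatic and both rings count as aromatic (indole).
Ring G has only sp² ring atoms; a planar conformation would have a fully conjugated π system of 8 electrons. But 8 = 4(2), which is 4n not 4n+2, so ring G is not aromatic (cyclooctatetraene) — cyclooctatetraene distorts into a non-planar tub to avoid antiaromaticity.
Ring H has only sp² ring atoms; a planar conformation would have a fully conjugated π system of 4 electrons. But 4 = 4(1), which is 4n not 4n+2, so ring H is not aromatic (cyclopentadienyl cation).
Aromatic: A, B, C, D, E, F. Total: 6.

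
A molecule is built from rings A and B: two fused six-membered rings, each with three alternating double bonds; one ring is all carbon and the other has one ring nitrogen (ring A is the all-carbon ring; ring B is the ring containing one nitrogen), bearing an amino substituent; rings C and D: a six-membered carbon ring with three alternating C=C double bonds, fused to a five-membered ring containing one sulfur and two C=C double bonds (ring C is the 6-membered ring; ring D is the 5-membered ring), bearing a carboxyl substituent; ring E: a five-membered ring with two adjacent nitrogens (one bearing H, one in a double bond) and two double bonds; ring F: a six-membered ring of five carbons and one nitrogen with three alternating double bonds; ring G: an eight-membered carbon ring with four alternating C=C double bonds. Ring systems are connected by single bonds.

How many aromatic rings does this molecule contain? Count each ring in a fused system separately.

Rings A and B form a fused bicyclic system (with one nitrogen) with 10 sp² atoms and 10 π electrons from ring double bonds. 10 = 4(2)+2, so the system is aromatic and both rings count as aromatic (quinoline).
Rings C and D form a fused bicyclic system (with one sulfur) with 9 sp² atoms and 10 π electrons from ring double bonds plus a heteroatom lone pair. 10 = 4(2)+2, so the system is aromatic and both rings count as aromatic (benzothiophene).
Ring E is fully conjugated (every ring atom contributes a p orbital); 2 ring double bonds (4 π electrons) plus a heteroatom lone pair (2) give 6 π electrons. That satisfies 4n+2 with n=1, so ring E is aromatic (pyrazole).
Ring F is fully conjugated (every ring atom contributes a p orbital); 3 ring double bonds give 6 π electrons. That satisfies 4n+2 with n=1, so ring F is aromatic (pyridine).
Ring G has only sp² ring atoms; a planar conformation would have a fully conjugated π system of 8 electrons. But 8 = 4(2), which is 4n not 4n+2, so ring G is not aromatic (cyclooctatetraene) — cyclooctatetraene distorts into a non-planar tub to avoid antiaromaticity.
Aromatic: A, B, C, D, E, F. Total: 6.

6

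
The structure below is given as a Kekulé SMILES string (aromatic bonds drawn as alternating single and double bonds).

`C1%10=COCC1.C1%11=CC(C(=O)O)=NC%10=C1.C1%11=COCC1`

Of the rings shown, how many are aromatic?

1

The SMILES encodes a five-membered ring of four carbons and one oxygen, with one C=C double bond and two sp³ carbons; a six-membered ring of five carbons and one nitrogen with three alternating double bonds; a five-membered ring of four carbons and one oxygen, with one C=C double bond and two sp³ carbons.
The 5-membered ring with one oxygen has two sp³ carbons, so it is not fully conjugated — not aromatic (2,3-dihydrofuran).
The 6-membered ring with one nitrogen is fully conjugated (every ring atom contributes a p orbital); 3 ring double bonds give 6 π electrons. That satisfies 4n+2 with n=1, so it is aromatic (pyridine).
The second 5-membered ring with one oxygen has two sp³ carbons, so it is not fully conjugated — not aromatic (2,3-dihydrofuran).
1 of the 3 rings is aromatic. Total: 1.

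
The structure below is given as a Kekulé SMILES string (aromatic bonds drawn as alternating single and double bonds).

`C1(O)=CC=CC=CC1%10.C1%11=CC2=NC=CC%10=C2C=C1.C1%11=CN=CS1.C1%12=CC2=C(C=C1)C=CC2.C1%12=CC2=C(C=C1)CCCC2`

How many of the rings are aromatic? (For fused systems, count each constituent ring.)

5

The SMILES encodes a seven-membered carbon ring with three C=C double bonds and one sp³ carbon; two fused six-membered rings, each with three alternating double bonds; one ring is all carbon and the other has one ring nitrogen; a five-membered ring with a sulfur at position 1 and a nitrogen at position 3 (in a C=N bond), with two double bonds; a six-membered carbon ring with three alternating C=C double bonds, fused to a five-membered carbon ring containing one C=C double bond and one sp³ carbon; a six-membered carbon ring with three alternating C=C double bonds, fused to a saturated six-membered carbon ring.
The 7-membered ring has one sp³ carbon, so it is not fully conjugated — not aromatic (cycloheptatriene).
The fused 6/6-membered bicyclic (with one nitrogen) is a single π system with 10 sp² atoms and 10 π electrons from ring double bonds. 10 = 4(2)+2, so the system is aromatic and both rings count as aromatic (quinoline).
The 5-membered ring with one sulfur and one =N– is planar and fully conjugated; 2 ring double bonds (4 π electrons) plus a heteroatom lone pair (2) give 6 π electrons. Since 6 = 4n+2 (n=1), it is aromatic (thiazole).
The 6-membered ring is planar and fully conjugated; 3 ring double bonds give 6 π electrons. Since 6 = 4n+2 (n=1), it is aromatic (benzene ring).
The 5-membered ring has one sp³ carbon, so it is not fully conjugated — not aromatic (cyclopentene ring).
The second 6-membered ring has a continuous p-orbital overlap around the ring; 3 ring double bonds give 6 π electrons. 6 = 4(1)+2, so it is aromatic (benzene ring).
The third 6-membered ring has four sp³ carbons, so it is not fully conjugated — not aromatic (cyclohexane ring).
5 of the 8 rings are aromatic. Total: 5.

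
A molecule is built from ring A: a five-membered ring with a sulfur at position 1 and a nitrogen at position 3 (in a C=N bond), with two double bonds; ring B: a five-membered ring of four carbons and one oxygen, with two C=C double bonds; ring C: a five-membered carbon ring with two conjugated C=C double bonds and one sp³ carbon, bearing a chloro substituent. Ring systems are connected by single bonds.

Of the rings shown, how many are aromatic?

2

Ring A has a continuous p-orbital overlap around the ring; 2 ring double bonds (4 π electrons) plus a heteroatom lone pair (2) give 6 π electrons. Since 6 = 4n+2 (n=1), ring A is aromatic (thiazole).
Ring B is planar and fully conjugated; 2 ring double bonds (4 π electrons) plus a heteroatom lone pair (2) give 6 π electrons. Since 6 = 4n+2 (n=1), ring B is aromatic (furan).
Ring C has one sp³ carbon, so it is not fully conjugated — not aromatic (cyclopentadiene).
Aromatic: A, B. Total: 2.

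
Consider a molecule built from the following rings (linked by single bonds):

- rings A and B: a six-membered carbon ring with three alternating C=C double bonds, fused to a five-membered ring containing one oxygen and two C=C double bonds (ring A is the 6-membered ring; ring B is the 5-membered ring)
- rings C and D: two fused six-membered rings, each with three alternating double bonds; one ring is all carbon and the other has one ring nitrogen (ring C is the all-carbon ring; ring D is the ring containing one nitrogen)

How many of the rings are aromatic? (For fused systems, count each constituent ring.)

Rings A and B form a fused bicyclic system (with one oxygen) with 9 sp² atoms and 10 π electrons from ring double bonds plus a heteroatom lone pair. 10 = 4(2)+2, so the system is aromatic and both rings count as aromatic (benzofuran).
Rings C and D form a fused bicyclic system (with one nitrogen) with 10 sp² atoms and 10 π electrons from ring double bonds. 10 = 4(2)+2, so the system is aromatic and both rings count as aromatic (quinoline).
Aromatic: A, B, C, D. Total: 4.

4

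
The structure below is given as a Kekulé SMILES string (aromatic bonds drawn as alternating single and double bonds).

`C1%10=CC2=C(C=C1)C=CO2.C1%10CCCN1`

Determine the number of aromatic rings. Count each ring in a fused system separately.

2

The SMILES encodes a six-membered carbon ring with three alternating C=C double bonds, fused to a five-membered ring containing one oxygen and two C=C double bonds; a five-membered saturated ring of four carbons and one N–H nitrogen.
The fused 6/5-membered bicyclic (with one oxygen) is a single π system with 9 sp² atoms and 10 π electrons from ring double bonds plus a heteroatom lone pair. 10 = 4(2)+2, so the system is aromatic and both rings count as aromatic (benzofuran).
The 5-membered ring with one N–H has only sp³ atoms, so it is not fully conjugated — not aromatic (pyrrolidine).
2 of the 3 rings are aromatic. Total: 2.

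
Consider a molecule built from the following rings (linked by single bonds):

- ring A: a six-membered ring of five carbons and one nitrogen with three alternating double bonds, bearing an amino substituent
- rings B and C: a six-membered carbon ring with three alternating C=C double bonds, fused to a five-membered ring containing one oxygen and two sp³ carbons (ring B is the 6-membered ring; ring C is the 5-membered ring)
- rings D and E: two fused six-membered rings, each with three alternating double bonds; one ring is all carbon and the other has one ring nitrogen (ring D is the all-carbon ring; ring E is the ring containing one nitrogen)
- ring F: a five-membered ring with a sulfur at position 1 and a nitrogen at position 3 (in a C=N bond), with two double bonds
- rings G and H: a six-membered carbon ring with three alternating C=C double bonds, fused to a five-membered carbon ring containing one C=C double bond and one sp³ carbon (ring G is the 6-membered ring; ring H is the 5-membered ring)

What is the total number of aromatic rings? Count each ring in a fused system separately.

6

Ring A has a continuous p-orbital overlap around the ring; 3 ring double bonds give 6 π electrons. Since 6 = 4n+2 (n=1), ring A is aromatic (pyridine).
Ring B is fully conjugated (every ring atom contributes a p orbital); 3 ring double bonds give 6 π electrons. 6 = 4(1)+2, so ring B is aromatic (benzene ring).
Ring C has two sp³ carbons, so it is not fully conjugated — not aromatic (oxolane ring).
Rings D and E form a fused bicyclic system (with one nitrogen) with 10 sp² atoms and 10 π electrons from ring double bonds. 10 = 4(2)+2, so the system is aromatic and both rings count as aromatic (quinoline).
Ring F is planar and fully conjugated; 2 ring double bonds (4 π electrons) plus a heteroatom lone pair (2) give 6 π electrons. 6 = 4(1)+2, so ring F is aromatic (thiazole).
Ring G is planar and fully conjugated; 3 ring double bonds give 6 π electrons. Since 6 = 4n+2 (n=1), ring G is aromatic (benzene ring).
Ring H has one sp³ carbon, so it is not fully conjugated — not aromatic (cyclopentene ring).
Aromatic: A, B, D, E, F, G. Total: 6.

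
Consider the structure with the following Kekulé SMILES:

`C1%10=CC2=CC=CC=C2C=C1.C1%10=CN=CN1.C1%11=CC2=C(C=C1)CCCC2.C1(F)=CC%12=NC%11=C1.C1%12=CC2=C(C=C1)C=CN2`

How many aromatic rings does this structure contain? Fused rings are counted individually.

The SMILES encodes two fused six-membered carbon rings, each with three alternating C=C double bonds; a five-membered ring with nitrogens at positions 1 and 3 (one bearing H, one in a C=N bond) and two double bonds; a six-membered carbon ring with three alternating C=C double bonds, fused to a saturated six-membered carbon ring; a six-membered ring of five carbons and one nitrogen with three alternating double bonds; a six-membered carbon ring with three alternating C=C double bonds, fused to a five-membered ring containing one N–H nitrogen and two C=C double bonds.
The fused 6/6-membered bicyclic is a single π system with 10 sp² atoms and 10 π electrons from ring double bonds. 10 = 4(2)+2, so the system is aromatic and both rings count as aromatic (naphthalene).
The 5-membered ring with two nitrogens (one N–H, one =N–) has a continuous p-orbital overlap around the ring; 2 ring double bonds (4 π electrons) plus a heteroatom lone pair (2) give 6 π electrons. 6 = 4(1)+2, so it is aromatic (imidazole).
The 6-membered ring is fully conjugated (every ring atom contributes a p orbital); 3 ring double bonds give 6 π electrons. 6 = 4(1)+2, so it is aromatic (benzene ring).
The second 6-membered ring has four sp³ carbons, so it is not fully conjugated — not aromatic (cyclohexane ring).
The 6-membered ring with one nitrogen is planar and fully conjugated; 3 ring double bonds give 6 π electrons. That satisfies 4n+2 with n=1, so it is aromatic (pyridine).
The fused 6/5-membered bicyclic (with one N–H) is a single π system with 9 sp² atoms and 10 π electrons from ring double bonds plus a heteroatom lone pair. 10 = 4(2)+2, so the system is aromatic and both rings count as aromatic (indole).
7 of the 8 rings are aromatic. Total: 7.

7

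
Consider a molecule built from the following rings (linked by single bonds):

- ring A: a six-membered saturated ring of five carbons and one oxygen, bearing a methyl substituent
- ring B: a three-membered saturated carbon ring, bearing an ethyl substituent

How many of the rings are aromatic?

Ring A has only sp³ atoms, so it is not fully conjugated — not aromatic (tetrahydropyran).
Ring B has only sp³ atoms, so it is not fully conjugated — not aromatic (cyclopropane).
No ring is aromatic. Total: 0.

0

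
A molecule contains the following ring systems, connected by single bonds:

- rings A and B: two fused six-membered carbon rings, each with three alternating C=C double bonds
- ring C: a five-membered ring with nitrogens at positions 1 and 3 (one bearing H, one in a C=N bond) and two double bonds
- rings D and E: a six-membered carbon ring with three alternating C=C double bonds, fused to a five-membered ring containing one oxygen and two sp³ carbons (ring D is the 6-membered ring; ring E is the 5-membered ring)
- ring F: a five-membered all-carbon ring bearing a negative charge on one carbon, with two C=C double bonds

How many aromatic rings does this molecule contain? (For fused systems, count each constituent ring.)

5

Rings A and B form a fused bicyclic system with 10 sp² atoms and 10 π electrons from ring double bonds. 10 = 4(2)+2, so the system is aromatic and both rings count as aromatic (naphthalene).
Ring C is fully conjugated (every ring atom contributes a p orbital); 2 ring double bonds (4 π electrons) plus a heteroatom lone pair (2) give 6 π electrons. 6 = 4(1)+2, so ring C is aromatic (imidazole).
Ring D has a continuous p-orbital overlap around the ring; 3 ring double bonds give 6 π electrons. That satisfies 4n+2 with n=1, so ring D is aromatic (benzene ring).
Ring E has two sp³ carbons, so it is not fully conjugated — not aromatic (oxolane ring).
Ring F is fully conjugated (every ring atom contributes a p orbital); 2 ring double bonds (4 π electrons) plus the carbanion lone pair (2) give 6 π electrons. That satisfies 4n+2 with n=1, so ring F is aromatic (cyclopentadienyl anion).
Aromatic: A, B, C, D, F. Total: 5.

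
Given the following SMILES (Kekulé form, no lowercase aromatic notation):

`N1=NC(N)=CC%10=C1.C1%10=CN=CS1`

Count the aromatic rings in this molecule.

The SMILES encodes a six-membered ring with two adjacent nitrogens and three alternating double bonds; a five-membered ring with a sulfur at position 1 and a nitrogen at position 3 (in a C=N bond), with two double bonds.
The 6-membered ring with two nitrogens (1,2) has a continuous p-orbital overlap around the ring; 3 ring double bonds give 6 π electrons. Since 6 = 4n+2 (n=1), it is aromatic (pyridazine).
The 5-membered ring with one sulfur and one =N– is fully conjugated (every ring atom contributes a p orbital); 2 ring double bonds (4 π electrons) plus a heteroatom lone pair (2) give 6 π electrons. Since 6 = 4n+2 (n=1), it is aromatic (thiazole).
2 of the 2 rings are aromatic. Total: 2.

2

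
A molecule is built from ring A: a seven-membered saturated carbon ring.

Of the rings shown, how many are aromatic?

Ring A has only sp³ atoms, so it is not fully conjugated — not aromatic (cycloheptane).

0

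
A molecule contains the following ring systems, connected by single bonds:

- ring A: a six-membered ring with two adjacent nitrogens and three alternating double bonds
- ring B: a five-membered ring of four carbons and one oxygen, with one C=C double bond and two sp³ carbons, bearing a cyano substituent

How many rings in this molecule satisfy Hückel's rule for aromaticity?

1

Ring A is planar and fully conjugated; 3 ring double bonds give 6 π electrons. Since 6 = 4n+2 (n=1), ring A is aromatic (pyridazine).
Ring B has two sp³ carbons, so it is not fully conjugated — not aromatic (2,3-dihydrofuran).
Aromatic: A. Total: 1.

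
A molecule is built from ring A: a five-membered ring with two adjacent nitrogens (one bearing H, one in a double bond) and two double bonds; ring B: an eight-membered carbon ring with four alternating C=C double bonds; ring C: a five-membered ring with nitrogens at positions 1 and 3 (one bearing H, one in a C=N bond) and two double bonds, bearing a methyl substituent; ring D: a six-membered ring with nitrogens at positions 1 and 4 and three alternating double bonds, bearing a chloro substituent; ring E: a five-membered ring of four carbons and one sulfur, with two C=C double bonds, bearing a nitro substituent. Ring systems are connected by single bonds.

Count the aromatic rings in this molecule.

Ring A is planar and fully conjugated; 2 ring double bonds (4 π electrons) plus a heteroatom lone pair (2) give 6 π electrons. Since 6 = 4n+2 (n=1), ring A is aromatic (pyrazole).
Ring B has only sp² ring atoms; a planar conformation would have a fully conjugated π system of 8 electrons. But 8 = 4(2), which is 4n not 4n+2, so ring B is not aromatic (cyclooctatetraene) — cyclooctatetraene distorts into a non-planar tub to avoid antiaromaticity.
Ring C has a continuous p-orbital overlap around the ring; 2 ring double bonds (4 π electrons) plus a heteroatom lone pair (2) give 6 π electrons. Since 6 = 4n+2 (n=1), ring C is aromatic (imidazole).
Ring D is planar and fully conjugated; 3 ring double bonds give 6 π electrons. Since 6 = 4n+2 (n=1), ring D is aromatic (pyrazine).
Ring E is planar and fully conjugated; 2 ring double bonds (4 π electrons) plus a heteroatom lone pair (2) give 6 π electrons. That satisfies 4n+2 with n=1, so ring E is aromatic (thiophene).
Aromatic: A, C, D, E. Total: 4.

4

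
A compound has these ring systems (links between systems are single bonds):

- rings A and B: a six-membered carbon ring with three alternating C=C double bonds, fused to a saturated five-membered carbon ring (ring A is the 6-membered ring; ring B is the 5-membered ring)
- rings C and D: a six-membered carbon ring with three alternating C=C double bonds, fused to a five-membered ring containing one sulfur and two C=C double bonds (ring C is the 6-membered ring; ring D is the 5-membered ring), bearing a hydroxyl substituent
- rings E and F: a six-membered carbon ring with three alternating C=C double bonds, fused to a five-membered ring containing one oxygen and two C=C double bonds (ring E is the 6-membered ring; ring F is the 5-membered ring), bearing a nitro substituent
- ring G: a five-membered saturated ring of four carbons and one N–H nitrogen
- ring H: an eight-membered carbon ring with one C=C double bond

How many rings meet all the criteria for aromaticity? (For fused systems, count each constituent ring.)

5

Ring A is planar and fully conjugated; 3 ring double bonds give 6 π electrons. 6 = 4(1)+2, so ring A is aromatic (benzene ring).
Ring B has three sp³ carbons, so it is not fully conjugated — not aromatic (cyclopentane ring).
Rings C and D form a fused bicyclic system (with one sulfur) with 9 sp² atoms and 10 π electrons from ring double bonds plus a heteroatom lone pair. 10 = 4(2)+2, so the system is aromatic and both rings count as aromatic (benzothiophene).
Rings E and F form a fused bicyclic system (with one oxygen) with 9 sp² atoms and 10 π electrons from ring double bonds plus a heteroatom lone pair. 10 = 4(2)+2, so the system is aromatic and both rings count as aromatic (benzofuran).
Ring G has only sp³ atoms, so it is not fully conjugated — not aromatic (pyrrolidine).
Ring H has six sp³ carbons, so it is not fully conjugated — not aromatic (cyclooctene).
Aromatic: A, C, D, E, F. Total: 5.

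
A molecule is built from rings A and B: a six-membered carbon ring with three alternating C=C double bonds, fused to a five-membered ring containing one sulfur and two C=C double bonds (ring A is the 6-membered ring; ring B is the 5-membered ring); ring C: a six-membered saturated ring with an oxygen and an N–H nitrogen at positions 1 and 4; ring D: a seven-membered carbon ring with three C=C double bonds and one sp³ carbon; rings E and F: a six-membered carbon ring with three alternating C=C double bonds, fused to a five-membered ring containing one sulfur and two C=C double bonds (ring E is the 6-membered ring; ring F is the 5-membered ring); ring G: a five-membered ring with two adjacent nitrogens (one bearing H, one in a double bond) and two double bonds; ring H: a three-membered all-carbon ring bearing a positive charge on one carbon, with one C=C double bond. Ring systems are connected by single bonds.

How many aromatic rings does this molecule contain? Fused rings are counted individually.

Rings A and B form a fused bicyclic system (with one sulfur) with 9 sp² atoms and 10 π electrons from ring double bonds plus a heteroatom lone pair. 10 = 4(2)+2, so the system is aromatic and both rings count as aromatic (benzothiophene).
Ring C has only sp³ atoms, so it is not fully conjugated — not aromatic (morpholine).
Ring D has one sp³ carbon, so it is not fully conjugated — not aromatic (cycloheptatriene).
Rings E and F form a fused bicyclic system (with one sulfur) with 9 sp² atoms and 10 π electrons from ring double bonds plus a heteroatom lone pair. 10 = 4(2)+2, so the system is aromatic and both rings count as aromatic (benzothiophene).
Ring G is fully conjugated (every ring atom contributes a p orbital); 2 ring double bonds (4 π electrons) plus a heteroatom lone pair (2) give 6 π electrons. That satisfies 4n+2 with n=1, so ring G is aromatic (pyrazole).
Ring H is fully conjugated (every ring atom contributes a p orbital); 1 ring double bond (2 π electrons) plus the carbocation's empty p orbital (0, but keeps the ring conjugated) give 2 π electrons. Since 2 = 4n+2 (n=0), ring H is aromatic (cyclopropenyl cation).
Aromatic: A, B, E, F, G, H. Total: 6.

6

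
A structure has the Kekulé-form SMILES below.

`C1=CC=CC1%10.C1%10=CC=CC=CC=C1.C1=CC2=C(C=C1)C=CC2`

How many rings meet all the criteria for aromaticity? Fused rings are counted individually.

The SMILES encodes a five-membered carbon ring with two conjugated C=C double bonds and one sp³ carbon; an eight-membered carbon ring with four alternating C=C double bonds; a six-membered carbon ring with three alternating C=C double bonds, fused to a five-membered carbon ring containing one C=C double bond and one sp³ carbon.
The 5-membered ring has one sp³ carbon, so it is not fully conjugated — not aromatic (cyclopentadiene).
The 8-membered ring has only sp² ring atoms; a planar conformation would have a fully conjugated π system of 8 electrons. But 8 = 4(2), which is 4n not 4n+2, so it is not aromatic (cyclooctatetraene) — cyclooctatetraene distorts into a non-planar tub to avoid antiaromaticity.
The 6-membered ring is planar and fully conjugated; 3 ring double bonds give 6 π electrons. That satisfies 4n+2 with n=1, so it is aromatic (benzene ring).
The second 5-membered ring has one sp³ carbon, so it is not fully conjugated — not aromatic (cyclopentene ring).
1 of the 4 rings is aromatic. Total: 1.

1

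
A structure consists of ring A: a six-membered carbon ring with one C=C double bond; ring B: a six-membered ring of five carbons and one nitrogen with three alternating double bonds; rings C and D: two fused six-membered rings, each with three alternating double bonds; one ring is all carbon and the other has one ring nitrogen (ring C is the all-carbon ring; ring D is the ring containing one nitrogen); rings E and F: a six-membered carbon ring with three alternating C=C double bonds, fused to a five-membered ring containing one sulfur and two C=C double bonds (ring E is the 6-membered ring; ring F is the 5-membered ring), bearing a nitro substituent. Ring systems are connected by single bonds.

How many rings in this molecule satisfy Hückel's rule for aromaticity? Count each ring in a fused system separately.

Ring A has four sp³ carbons, so it is not fully conjugated — not aromatic (cyclohexene).
Ring B has a continuous p-orbital overlap around the ring; 3 ring double bonds give 6 π electrons. 6 = 4(1)+2, so ring B is aromatic (pyridine).
Rings C and D form a fused bicyclic system (with one nitrogen) with 10 sp² atoms and 10 π electrons from ring double bonds. 10 = 4(2)+2, so the system is aromatic and both rings count as aromatic (quinoline).
Rings E and F form a fused bicyclic system (with one sulfur) with 9 sp² atoms and 10 π electrons from ring double bonds plus a heteroatom lone pair. 10 = 4(2)+2, so the system is aromatic and both rings count as aromatic (benzothiophene).
Aromatic: B, C, D, E, F. Total: 5.

5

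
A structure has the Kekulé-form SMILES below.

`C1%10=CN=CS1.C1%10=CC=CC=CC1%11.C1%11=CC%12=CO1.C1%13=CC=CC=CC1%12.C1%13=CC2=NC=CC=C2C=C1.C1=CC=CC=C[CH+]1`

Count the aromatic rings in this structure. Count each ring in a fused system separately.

5

The SMILES encodes a five-membered ring with a sulfur at position 1 and a nitrogen at position 3 (in a C=N bond), with two double bonds; a seven-membered carbon ring with three C=C double bonds and one sp³ carbon; a five-membered ring of four carbons and one oxygen, with two C=C double bonds; a seven-membered carbon ring with three C=C double bonds and one sp³ carbon; two fused six-membered rings, each with three alternating double bonds; one ring is all carbon and the other has one ring nitrogen; a seven-membered all-carbon ring bearing a positive charge on one carbon, with three C=C double bonds.
The 5-membered ring with one sulfur and one =N– is planar and fully conjugated; 2 ring double bonds (4 π electrons) plus a heteroatom lone pair (2) give 6 π electrons. That satisfies 4n+2 with n=1, so it is aromatic (thiazole).
The 7-membered ring has one sp³ carbon, so it is not fully conjugated — not aromatic (cycloheptatriene).
The 5-membered ring with one oxygen is fully conjugated (every ring atom contributes a p orbital); 2 ring double bonds (4 π electrons) plus a heteroatom lone pair (2) give 6 π electrons. Since 6 = 4n+2 (n=1), it is aromatic (furan).
The second 7-membered ring has one sp³ carbon, so it is not fully conjugated — not aromatic (cycloheptatriene).
The fused 6/6-membered bicyclic (with one nitrogen) is a single π system with 10 sp² atoms and 10 π electrons from ring double bonds. 10 = 4(2)+2, so the system is aromatic and both rings count as aromatic (quinoline).
The third 7-membered ring is planar and fully conjugated; 3 ring double bonds (6 π electrons) plus the carbocation's empty p orbital (0, but keeps the ring conjugated) give 6 π electrons. 6 = 4(1)+2, so it is aromatic (tropylium cation).
5 of the 7 rings are aromatic. Total: 5.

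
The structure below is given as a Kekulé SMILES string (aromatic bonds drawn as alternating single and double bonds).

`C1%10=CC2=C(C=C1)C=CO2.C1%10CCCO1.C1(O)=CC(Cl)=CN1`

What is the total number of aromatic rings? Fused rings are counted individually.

3

The SMILES encodes a six-membered carbon ring with three alternating C=C double bonds, fused to a five-membered ring containing one oxygen and two C=C double bonds; a five-membered saturated ring of four carbons and one oxygen; a five-membered ring of four carbons and one nitrogen bearing a hydrogen, with two C=C double bonds.
The fused 6/5-membered bicyclic (with one oxygen) is a single π system with 9 sp² atoms and 10 π electrons from ring double bonds plus a heteroatom lone pair. 10 = 4(2)+2, so the system is aromatic and both rings count as aromatic (benzofuran).
The 5-membered ring with one oxygen has only sp³ atoms, so it is not fully conjugated — not aromatic (tetrahydrofuran).
The 5-membered ring with one N–H is fully conjugated (every ring atom contributes a p orbital); 2 ring double bonds (4 π electrons) plus a heteroatom lone pair (2) give 6 π electrons. 6 = 4(1)+2, so it is aromatic (pyrrole).
3 of the 4 rings are aromatic. Total: 3.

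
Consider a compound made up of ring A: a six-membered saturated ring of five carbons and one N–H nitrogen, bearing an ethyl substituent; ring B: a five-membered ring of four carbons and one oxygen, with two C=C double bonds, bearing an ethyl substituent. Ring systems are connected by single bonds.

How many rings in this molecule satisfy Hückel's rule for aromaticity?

1

Ring A has only sp³ atoms, so it is not fully conjugated — not aromatic (piperidine).
Ring B is planar and fully conjugated; 2 ring double bonds (4 π electrons) plus a heteroatom lone pair (2) give 6 π electrons. That satisfies 4n+2 with n=1, so ring B is aromatic (furan).
Aromatic: B. Total: 1.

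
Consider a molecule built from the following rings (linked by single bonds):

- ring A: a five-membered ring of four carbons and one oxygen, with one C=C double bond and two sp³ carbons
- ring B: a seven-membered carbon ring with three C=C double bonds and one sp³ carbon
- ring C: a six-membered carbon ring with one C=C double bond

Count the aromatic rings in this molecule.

Ring A has two sp³ carbons, so it is not fully conjugated — not aromatic (2,3-dihydrofuran).
Ring B has one sp³ carbon, so it is not fully conjugated — not aromatic (cycloheptatriene).
Ring C has four sp³ carbons, so it is not fully conjugated — not aromatic (cyclohexene).
No ring is aromatic. Total: 0.

0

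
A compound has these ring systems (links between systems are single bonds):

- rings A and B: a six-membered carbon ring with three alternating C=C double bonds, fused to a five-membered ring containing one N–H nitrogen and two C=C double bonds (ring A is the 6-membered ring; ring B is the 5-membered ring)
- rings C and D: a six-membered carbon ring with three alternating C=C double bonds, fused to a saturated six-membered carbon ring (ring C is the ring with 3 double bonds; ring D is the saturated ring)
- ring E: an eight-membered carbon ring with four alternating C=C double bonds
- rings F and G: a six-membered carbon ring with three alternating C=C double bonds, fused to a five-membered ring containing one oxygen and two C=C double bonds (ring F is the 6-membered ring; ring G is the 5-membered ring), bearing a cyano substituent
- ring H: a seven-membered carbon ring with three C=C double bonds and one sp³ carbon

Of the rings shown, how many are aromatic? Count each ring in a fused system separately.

5

Rings A and B form a fused bicyclic system (with one N–H) with 9 sp² atoms and 10 π electrons from ring double bonds plus a heteroatom lone pair. 10 = 4(2)+2, so the system is aromatic and both rings count as aromatic (indole).
Ring C is planar and fully conjugated; 3 ring double bonds give 6 π electrons. Since 6 = 4n+2 (n=1), ring C is aromatic (benzene ring).
Ring D has four sp³ carbons, so it is not fully conjugated — not aromatic (cyclohexane ring).
Ring E has only sp² ring atoms; a planar conformation would have a fully conjugated π system of 8 electrons. But 8 = 4(2), which is 4n not 4n+2, so ring E is not aromatic (cyclooctatetraene) — cyclooctatetraene distorts into a non-planar tub to avoid antiaromaticity.
Rings F and G form a fused bicyclic system (with one oxygen) with 9 sp² atoms and 10 π electrons from ring double bonds plus a heteroatom lone pair. 10 = 4(2)+2, so the system is aromatic and both rings count as aromatic (benzofuran).
Ring H has one sp³ carbon, so it is not fully conjugated — not aromatic (cycloheptatriene).
Aromatic: A, B, C, F, G. Total: 5.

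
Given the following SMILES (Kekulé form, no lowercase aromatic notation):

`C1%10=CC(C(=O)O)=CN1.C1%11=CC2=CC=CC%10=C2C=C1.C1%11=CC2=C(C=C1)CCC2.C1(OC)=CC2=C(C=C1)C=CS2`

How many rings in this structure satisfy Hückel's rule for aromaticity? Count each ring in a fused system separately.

The SMILES encodes a five-membered ring of four carbons and one nitrogen bearing a hydrogen, with two C=C double bonds; two fused six-membered carbon rings, each with three alternating C=C double bonds; a six-membered carbon ring with three alternating C=C double bonds, fused to a saturated five-membered carbon ring; a six-membered carbon ring with three alternating C=C double bonds, fused to a five-membered ring containing one sulfur and two C=C double bonds.
The 5-membered ring with one N–H has a continuous p-orbital overlap around the ring; 2 ring double bonds (4 π electrons) plus a heteroatom lone pair (2) give 6 π electrons. That satisfies 4n+2 with n=1, so it is aromatic (pyrrole).
The fused 6/6-membered bicyclic is a single π system with 10 sp² atoms and 10 π electrons from ring double bonds. 10 = 4(2)+2, so the system is aromatic and both rings count as aromatic (naphthalene).
The 6-membered ring is fully conjugated (every ring atom contributes a p orbital); 3 ring double bonds give 6 π electrons. Since 6 = 4n+2 (n=1), it is aromatic (benzene ring).
The 5-membered ring has three sp³ carbons, so it is not fully conjugated — not aromatic (cyclopentane ring).
The fused 6/5-membered bicyclic (with one sulfur) is a single π system with 9 sp² atoms and 10 π electrons from ring double bonds plus a heteroatom lone pair. 10 = 4(2)+2, so the system is aromatic and both rings count as aromatic (benzothiophene).
6 of the 7 rings are aromatic. Total: 6.

6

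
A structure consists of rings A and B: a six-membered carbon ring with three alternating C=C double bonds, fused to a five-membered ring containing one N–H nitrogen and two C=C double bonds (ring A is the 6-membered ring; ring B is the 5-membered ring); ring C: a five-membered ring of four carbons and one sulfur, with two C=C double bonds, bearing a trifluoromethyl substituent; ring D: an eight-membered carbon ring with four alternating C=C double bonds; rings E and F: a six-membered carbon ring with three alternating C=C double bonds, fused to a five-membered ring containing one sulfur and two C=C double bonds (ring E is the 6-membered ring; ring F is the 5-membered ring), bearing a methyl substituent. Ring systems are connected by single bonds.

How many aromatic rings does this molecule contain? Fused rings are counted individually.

5

Rings A and B form a fused bicyclic system (with one N–H) with 9 sp² atoms and 10 π electrons from ring double bonds plus a heteroatom lone pair. 10 = 4(2)+2, so the system is aromatic and both rings count as aromatic (indole).
Ring C is fully conjugated (every ring atom contributes a p orbital); 2 ring double bonds (4 π electrons) plus a heteroatom lone pair (2) give 6 π electrons. 6 = 4(1)+2, so ring C is aromatic (thiophene).
Ring D has only sp² ring atoms; a planar conformation would have a fully conjugated π system of 8 electrons. But 8 = 4(2), which is 4n not 4n+2, so ring D is not aromatic (cyclooctatetraene) — cyclooctatetraene distorts into a non-planar tub to avoid antiaromaticity.
Rings E and F form a fused bicyclic system (with one sulfur) with 9 sp² atoms and 10 π electrons from ring double bonds plus a heteroatom lone pair. 10 = 4(2)+2, so the system is aromatic and both rings count as aromatic (benzothiophene).
Aromatic: A, B, C, E, F. Total: 5.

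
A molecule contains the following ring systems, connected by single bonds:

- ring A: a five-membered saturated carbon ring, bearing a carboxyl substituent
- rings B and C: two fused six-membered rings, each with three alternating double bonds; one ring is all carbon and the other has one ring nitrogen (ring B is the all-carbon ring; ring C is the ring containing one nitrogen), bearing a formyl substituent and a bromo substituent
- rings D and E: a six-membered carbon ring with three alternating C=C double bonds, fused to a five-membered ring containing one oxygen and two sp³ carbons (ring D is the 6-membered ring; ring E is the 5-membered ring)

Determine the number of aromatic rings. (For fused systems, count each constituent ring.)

3

Ring A has only sp³ atoms, so it is not fully conjugated — not aromatic (cyclopentane).
Rings B and C form a fused bicyclic system (with one nitrogen) with 10 sp² atoms and 10 π electrons from ring double bonds. 10 = 4(2)+2, so the system is aromatic and both rings count as aromatic (quinoline).
Ring D is planar and fully conjugated; 3 ring double bonds give 6 π electrons. 6 = 4(1)+2, so ring D is aromatic (benzene ring).
Ring E has two sp³ carbons, so it is not fully conjugated — not aromatic (oxolane ring).
Aromatic: B, C, D. Total: 3.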